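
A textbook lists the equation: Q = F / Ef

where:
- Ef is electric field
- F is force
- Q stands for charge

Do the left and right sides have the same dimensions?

Yes

Ef (electric field) has dimensions [I^-1 L M T^-3].
F (force) has dimensions [L M T^-2].
Q (charge) has dimensions [I T].

Left side: [I T]
Right side: [I T]

Both sides have the same dimensions, so the equation is dimensionally consistent.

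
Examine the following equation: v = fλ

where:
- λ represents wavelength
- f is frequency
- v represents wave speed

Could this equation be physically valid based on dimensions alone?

Yes

λ (wavelength) has dimensions [L].
f (frequency) has dimensions [T^-1].
v (wave speed) has dimensions [L T^-1].

Left side: [L T^-1]
Right side: [L T^-1]

Both sides have the same dimensions, so the equation is dimensionally consistent.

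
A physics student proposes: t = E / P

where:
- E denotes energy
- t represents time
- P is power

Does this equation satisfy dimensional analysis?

Yes

E (energy) has dimensions [L^2 M T^-2].
t (time) has dimensions [T].
P (power) has dimensions [L^2 M T^-3].

Left side: [T]
Right side: [T]

Both sides have the same dimensions, so the equation is dimensionally consistent.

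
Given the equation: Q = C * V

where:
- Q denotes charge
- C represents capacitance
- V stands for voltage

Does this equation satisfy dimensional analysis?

Yes

Q (charge) has dimensions [I T].
C (capacitance) has dimensions [I^2 L^-2 M^-1 T^4].
V (voltage) has dimensions [I^-1 L^2 M T^-3].

Left side: [I T]
Right side: [I T]

Both sides have the same dimensions, so the equation is dimensionally consistent.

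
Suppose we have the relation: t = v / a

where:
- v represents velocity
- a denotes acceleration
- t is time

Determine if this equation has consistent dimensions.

Yes

v (velocity) has dimensions [L T^-1].
a (acceleration) has dimensions [L T^-2].
t (time) has dimensions [T].

Left side: [T]
Right side: [T]

Both sides have the same dimensions, so the equation is dimensionally consistent.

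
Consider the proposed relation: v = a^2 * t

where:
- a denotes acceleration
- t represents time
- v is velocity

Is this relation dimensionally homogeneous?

No

a (acceleration) has dimensions [L T^-2].
t (time) has dimensions [T].
v (velocity) has dimensions [L T^-1].

Left side: [L T^-1]
Right side: [L^2 T^-3]

The two sides have different dimensions, so the equation is NOT dimensionally consistent.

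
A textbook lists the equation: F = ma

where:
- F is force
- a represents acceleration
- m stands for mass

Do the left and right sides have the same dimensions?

Yes

F (force) has dimensions [L M T^-2].
a (acceleration) has dimensions [L T^-2].
m (mass) has dimensions [M].

Left side: [L M T^-2]
Right side: [L M T^-2]

Both sides have the same dimensions, so the equation is dimensionally consistent.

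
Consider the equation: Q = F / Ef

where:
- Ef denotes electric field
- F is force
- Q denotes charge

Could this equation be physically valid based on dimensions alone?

Yes

Ef (electric field) has dimensions [I^-1 L M T^-3].
F (force) has dimensions [L M T^-2].
Q (charge) has dimensions [I T].

Left side: [I T]
Right side: [I T]

Both sides have the same dimensions, so the equation is dimensionally consistent.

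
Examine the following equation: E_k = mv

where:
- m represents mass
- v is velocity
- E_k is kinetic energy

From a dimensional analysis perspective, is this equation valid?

No

m (mass) has dimensions [M].
v (velocity) has dimensions [L T^-1].
E_k (kinetic energy) has dimensions [L^2 M T^-2].

Left side: [L^2 M T^-2]
Right side: [L M T^-1]

The two sides have different dimensions, so the equation is NOT dimensionally consistent.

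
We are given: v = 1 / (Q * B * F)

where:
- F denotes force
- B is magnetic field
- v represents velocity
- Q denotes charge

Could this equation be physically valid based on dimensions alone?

No

F (force) has dimensions [L M T^-2].
B (magnetic field) has dimensions [I^-1 M T^-2].
v (velocity) has dimensions [L T^-1].
Q (charge) has dimensions [I T].

Left side: [L T^-1]
Right side: [L^-1 M^-2 T^3]

The two sides have different dimensions, so the equation is NOT dimensionally consistent.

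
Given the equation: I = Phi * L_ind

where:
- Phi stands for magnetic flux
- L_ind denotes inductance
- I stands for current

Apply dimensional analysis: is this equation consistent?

No

Phi (magnetic flux) has dimensions [I^-1 L^2 M T^-2].
L_ind (inductance) has dimensions [I^-2 L^2 M T^-2].
I (current) has dimensions [I].

Left side: [I]
Right side: [I^-3 L^4 M^2 T^-4]

The two sides have different dimensions, so the equation is NOT dimensionally consistent.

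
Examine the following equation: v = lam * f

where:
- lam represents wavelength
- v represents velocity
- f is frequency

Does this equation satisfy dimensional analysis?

Yes

lam (wavelength) has dimensions [L].
v (velocity) has dimensions [L T^-1].
f (frequency) has dimensions [T^-1].

Left side: [L T^-1]
Right side: [L T^-1]

Both sides have the same dimensions, so the equation is dimensionally consistent.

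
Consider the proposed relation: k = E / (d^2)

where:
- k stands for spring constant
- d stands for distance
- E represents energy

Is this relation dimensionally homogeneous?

Yes

k (spring constant) has dimensions [M T^-2].
d (distance) has dimensions [L].
E (energy) has dimensions [L^2 M T^-2].

Left side: [M T^-2]
Right side: [M T^-2]

Both sides have the same dimensions, so the equation is dimensionally consistent.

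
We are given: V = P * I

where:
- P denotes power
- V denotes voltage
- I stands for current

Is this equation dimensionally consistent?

No

P (power) has dimensions [L^2 M T^-3].
V (voltage) has dimensions [I^-1 L^2 M T^-3].
I (current) has dimensions [I].

Left side: [I^-1 L^2 M T^-3]
Right side: [I L^2 M T^-3]

The two sides have different dimensions, so the equation is NOT dimensionally consistent.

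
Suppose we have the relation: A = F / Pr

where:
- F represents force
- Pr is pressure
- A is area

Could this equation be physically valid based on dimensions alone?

Yes

F (force) has dimensions [L M T^-2].
Pr (pressure) has dimensions [L^-1 M T^-2].
A (area) has dimensions [L^2].

Left side: [L^2]
Right side: [L^2]

Both sides have the same dimensions, so the equation is dimensionally consistent.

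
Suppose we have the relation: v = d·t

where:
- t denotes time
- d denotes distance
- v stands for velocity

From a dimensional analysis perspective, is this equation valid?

No

t (time) has dimensions [T].
d (distance) has dimensions [L].
v (velocity) has dimensions [L T^-1].

Left side: [L T^-1]
Right side: [L T]

The two sides have different dimensions, so the equation is NOT dimensionally consistent.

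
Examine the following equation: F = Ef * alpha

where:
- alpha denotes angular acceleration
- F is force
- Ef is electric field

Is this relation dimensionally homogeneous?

No

alpha (angular acceleration) has dimensions [T^-2].
F (force) has dimensions [L M T^-2].
Ef (electric field) has dimensions [I^-1 L M T^-3].

Left side: [L M T^-2]
Right side: [I^-1 L M T^-5]

The two sides have different dimensions, so the equation is NOT dimensionally consistent.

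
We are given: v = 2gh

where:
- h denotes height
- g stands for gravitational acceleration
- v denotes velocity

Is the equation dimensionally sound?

No

h (height) has dimensions [L].
g (gravitational acceleration) has dimensions [L T^-2].
v (velocity) has dimensions [L T^-1].

Left side: [L T^-1]
Right side: [L^2 T^-2]

The two sides have different dimensions, so the equation is NOT dimensionally consistent.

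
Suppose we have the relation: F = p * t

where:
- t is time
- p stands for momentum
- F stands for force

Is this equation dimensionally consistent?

No

t (time) has dimensions [T].
p (momentum) has dimensions [L M T^-1].
F (force) has dimensions [L M T^-2].

Left side: [L M T^-2]
Right side: [L M]

The two sides have different dimensions, so the equation is NOT dimensionally consistent.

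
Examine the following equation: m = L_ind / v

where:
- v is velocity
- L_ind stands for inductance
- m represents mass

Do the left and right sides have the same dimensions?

No

v (velocity) has dimensions [L T^-1].
L_ind (inductance) has dimensions [I^-2 L^2 M T^-2].
m (mass) has dimensions [M].

Left side: [M]
Right side: [I^-2 L M T^-1]

The two sides have different dimensions, so the equation is NOT dimensionally consistent.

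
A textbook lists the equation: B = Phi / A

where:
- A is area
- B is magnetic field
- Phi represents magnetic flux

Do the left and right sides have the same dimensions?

Yes

A (area) has dimensions [L^2].
B (magnetic field) has dimensions [I^-1 M T^-2].
Phi (magnetic flux) has dimensions [I^-1 L^2 M T^-2].

Left side: [I^-1 M T^-2]
Right side: [I^-1 M T^-2]

Both sides have the same dimensions, so the equation is dimensionally consistent.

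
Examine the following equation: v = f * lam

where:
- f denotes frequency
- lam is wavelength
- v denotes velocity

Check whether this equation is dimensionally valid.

Yes

f (frequency) has dimensions [T^-1].
lam (wavelength) has dimensions [L].
v (velocity) has dimensions [L T^-1].

Left side: [L T^-1]
Right side: [L T^-1]

Both sides have the same dimensions, so the equation is dimensionally consistent.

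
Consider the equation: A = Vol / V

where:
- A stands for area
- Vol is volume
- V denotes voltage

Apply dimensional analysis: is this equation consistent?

No

A (area) has dimensions [L^2].
Vol (volume) has dimensions [L^3].
V (voltage) has dimensions [I^-1 L^2 M T^-3].

Left side: [L^2]
Right side: [I L M^-1 T^3]

The two sides have different dimensions, so the equation is NOT dimensionally consistent.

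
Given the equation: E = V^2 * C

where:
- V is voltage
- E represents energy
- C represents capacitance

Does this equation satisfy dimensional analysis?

Yes

V (voltage) has dimensions [I^-1 L^2 M T^-3].
E (energy) has dimensions [L^2 M T^-2].
C (capacitance) has dimensions [I^2 L^-2 M^-1 T^4].

Left side: [L^2 M T^-2]
Right side: [L^2 M T^-2]

Both sides have the same dimensions, so the equation is dimensionally consistent.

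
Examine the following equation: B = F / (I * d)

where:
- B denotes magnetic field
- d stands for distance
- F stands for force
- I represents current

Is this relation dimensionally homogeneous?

Yes

B (magnetic field) has dimensions [I^-1 M T^-2].
d (distance) has dimensions [L].
F (force) has dimensions [L M T^-2].
I (current) has dimensions [I].

Left side: [I^-1 M T^-2]
Right side: [I^-1 M T^-2]

Both sides have the same dimensions, so the equation is dimensionally consistent.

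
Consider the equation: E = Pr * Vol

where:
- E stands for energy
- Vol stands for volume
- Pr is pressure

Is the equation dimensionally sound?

Yes

E (energy) has dimensions [L^2 M T^-2].
Vol (volume) has dimensions [L^3].
Pr (pressure) has dimensions [L^-1 M T^-2].

Left side: [L^2 M T^-2]
Right side: [L^2 M T^-2]

Both sides have the same dimensions, so the equation is dimensionally consistent.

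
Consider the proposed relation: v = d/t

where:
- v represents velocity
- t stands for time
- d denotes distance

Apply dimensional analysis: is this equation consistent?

Yes

v (velocity) has dimensions [L T^-1].
t (time) has dimensions [T].
d (distance) has dimensions [L].

Left side: [L T^-1]
Right side: [L T^-1]

Both sides have the same dimensions, so the equation is dimensionally consistent.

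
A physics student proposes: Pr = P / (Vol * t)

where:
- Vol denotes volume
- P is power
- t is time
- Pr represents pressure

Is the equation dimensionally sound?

No

Vol (volume) has dimensions [L^3].
P (power) has dimensions [L^2 M T^-3].
t (time) has dimensions [T].
Pr (pressure) has dimensions [L^-1 M T^-2].

Left side: [L^-1 M T^-2]
Right side: [L^-1 M T^-4]

The two sides have different dimensions, so the equation is NOT dimensionally consistent.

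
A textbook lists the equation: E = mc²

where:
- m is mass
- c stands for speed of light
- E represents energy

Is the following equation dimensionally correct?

Yes

m (mass) has dimensions [M].
c (speed of light) has dimensions [L T^-1].
E (energy) has dimensions [L^2 M T^-2].

Left side: [L^2 M T^-2]
Right side: [L^2 M T^-2]

Both sides have the same dimensions, so the equation is dimensionally consistent.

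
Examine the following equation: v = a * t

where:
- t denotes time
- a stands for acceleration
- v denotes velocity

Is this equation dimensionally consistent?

Yes

t (time) has dimensions [T].
a (acceleration) has dimensions [L T^-2].
v (velocity) has dimensions [L T^-1].

Left side: [L T^-1]
Right side: [L T^-1]

Both sides have the same dimensions, so the equation is dimensionally consistent.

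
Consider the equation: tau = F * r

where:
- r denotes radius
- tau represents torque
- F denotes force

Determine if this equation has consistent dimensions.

Yes

r (radius) has dimensions [L].
tau (torque) has dimensions [L^2 M T^-2].
F (force) has dimensions [L M T^-2].

Left side: [L^2 M T^-2]
Right side: [L^2 M T^-2]

Both sides have the same dimensions, so the equation is dimensionally consistent.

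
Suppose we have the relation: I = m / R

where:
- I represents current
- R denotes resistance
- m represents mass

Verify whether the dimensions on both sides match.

No

I (current) has dimensions [I].
R (resistance) has dimensions [I^-2 L^2 M T^-3].
m (mass) has dimensions [M].

Left side: [I]
Right side: [I^2 L^-2 T^3]

The two sides have different dimensions, so the equation is NOT dimensionally consistent.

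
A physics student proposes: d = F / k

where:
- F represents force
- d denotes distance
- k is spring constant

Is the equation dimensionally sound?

Yes

F (force) has dimensions [L M T^-2].
d (distance) has dimensions [L].
k (spring constant) has dimensions [M T^-2].

Left side: [L]
Right side: [L]

Both sides have the same dimensions, so the equation is dimensionally consistent.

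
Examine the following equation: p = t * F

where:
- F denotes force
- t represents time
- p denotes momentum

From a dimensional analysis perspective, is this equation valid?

Yes

F (force) has dimensions [L M T^-2].
t (time) has dimensions [T].
p (momentum) has dimensions [L M T^-1].

Left side: [L M T^-1]
Right side: [L M T^-1]

Both sides have the same dimensions, so the equation is dimensionally consistent.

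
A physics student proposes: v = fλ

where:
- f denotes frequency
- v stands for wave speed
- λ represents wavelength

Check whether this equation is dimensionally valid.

Yes

f (frequency) has dimensions [T^-1].
v (wave speed) has dimensions [L T^-1].
λ (wavelength) has dimensions [L].

Left side: [L T^-1]
Right side: [L T^-1]

Both sides have the same dimensions, so the equation is dimensionally consistent.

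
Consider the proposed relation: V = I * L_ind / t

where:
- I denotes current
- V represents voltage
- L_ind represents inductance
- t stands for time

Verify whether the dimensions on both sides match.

Yes

I (current) has dimensions [I].
V (voltage) has dimensions [I^-1 L^2 M T^-3].
L_ind (inductance) has dimensions [I^-2 L^2 M T^-2].
t (time) has dimensions [T].

Left side: [I^-1 L^2 M T^-3]
Right side: [I^-1 L^2 M T^-3]

Both sides have the same dimensions, so the equation is dimensionally consistent.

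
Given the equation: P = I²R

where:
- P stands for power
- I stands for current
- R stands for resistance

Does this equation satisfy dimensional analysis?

Yes

P (power) has dimensions [L^2 M T^-3].
I (current) has dimensions [I].
R (resistance) has dimensions [I^-2 L^2 M T^-3].

Left side: [L^2 M T^-3]
Right side: [L^2 M T^-3]

Both sides have the same dimensions, so the equation is dimensionally consistent.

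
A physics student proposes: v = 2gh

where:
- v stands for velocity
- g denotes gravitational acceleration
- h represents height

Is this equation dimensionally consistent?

No

v (velocity) has dimensions [L T^-1].
g (gravitational acceleration) has dimensions [L T^-2].
h (height) has dimensions [L].

Left side: [L T^-1]
Right side: [L^2 T^-2]

The two sides have different dimensions, so the equation is NOT dimensionally consistent.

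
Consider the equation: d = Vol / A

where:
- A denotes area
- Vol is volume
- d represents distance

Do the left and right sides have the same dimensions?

Yes

A (area) has dimensions [L^2].
Vol (volume) has dimensions [L^3].
d (distance) has dimensions [L].

Left side: [L]
Right side: [L]

Both sides have the same dimensions, so the equation is dimensionally consistent.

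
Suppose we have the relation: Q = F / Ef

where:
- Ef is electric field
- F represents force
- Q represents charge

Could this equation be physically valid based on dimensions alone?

Yes

Ef (electric field) has dimensions [I^-1 L M T^-3].
F (force) has dimensions [L M T^-2].
Q (charge) has dimensions [I T].

Left side: [I T]
Right side: [I T]

Both sides have the same dimensions, so the equation is dimensionally consistent.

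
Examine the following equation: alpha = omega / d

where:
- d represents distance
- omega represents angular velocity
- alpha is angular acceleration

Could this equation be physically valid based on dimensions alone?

No

d (distance) has dimensions [L].
omega (angular velocity) has dimensions [T^-1].
alpha (angular acceleration) has dimensions [T^-2].

Left side: [T^-2]
Right side: [L^-1 T^-1]

The two sides have different dimensions, so the equation is NOT dimensionally consistent.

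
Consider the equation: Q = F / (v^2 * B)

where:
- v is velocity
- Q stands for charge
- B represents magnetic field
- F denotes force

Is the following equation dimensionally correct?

No

v (velocity) has dimensions [L T^-1].
Q (charge) has dimensions [I T].
B (magnetic field) has dimensions [I^-1 M T^-2].
F (force) has dimensions [L M T^-2].

Left side: [I T]
Right side: [I L^-1 T^2]

The two sides have different dimensions, so the equation is NOT dimensionally consistent.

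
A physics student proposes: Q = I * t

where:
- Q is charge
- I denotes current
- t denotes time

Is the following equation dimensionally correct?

Yes

Q (charge) has dimensions [I T].
I (current) has dimensions [I].
t (time) has dimensions [T].

Left side: [I T]
Right side: [I T]

Both sides have the same dimensions, so the equation is dimensionally consistent.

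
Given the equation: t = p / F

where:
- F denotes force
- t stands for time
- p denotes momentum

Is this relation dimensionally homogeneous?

Yes

F (force) has dimensions [L M T^-2].
t (time) has dimensions [T].
p (momentum) has dimensions [L M T^-1].

Left side: [T]
Right side: [T]

Both sides have the same dimensions, so the equation is dimensionally consistent.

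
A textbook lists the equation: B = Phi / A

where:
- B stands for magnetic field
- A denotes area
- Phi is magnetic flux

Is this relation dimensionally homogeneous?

Yes

B (magnetic field) has dimensions [I^-1 M T^-2].
A (area) has dimensions [L^2].
Phi (magnetic flux) has dimensions [I^-1 L^2 M T^-2].

Left side: [I^-1 M T^-2]
Right side: [I^-1 M T^-2]

Both sides have the same dimensions, so the equation is dimensionally consistent.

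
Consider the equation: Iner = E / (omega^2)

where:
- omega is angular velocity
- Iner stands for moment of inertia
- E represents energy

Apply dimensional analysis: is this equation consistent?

Yes

omega (angular velocity) has dimensions [T^-1].
Iner (moment of inertia) has dimensions [L^2 M].
E (energy) has dimensions [L^2 M T^-2].

Left side: [L^2 M]
Right side: [L^2 M]

Both sides have the same dimensions, so the equation is dimensionally consistent.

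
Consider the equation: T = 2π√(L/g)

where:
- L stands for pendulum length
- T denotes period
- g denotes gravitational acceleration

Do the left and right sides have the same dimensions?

Yes

L (pendulum length) has dimensions [L].
T (period) has dimensions [T].
g (gravitational acceleration) has dimensions [L T^-2].

Left side: [T]
Right side: [T]

Both sides have the same dimensions, so the equation is dimensionally consistent.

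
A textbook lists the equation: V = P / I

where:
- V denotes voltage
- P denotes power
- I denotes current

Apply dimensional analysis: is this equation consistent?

Yes

V (voltage) has dimensions [I^-1 L^2 M T^-3].
P (power) has dimensions [L^2 M T^-3].
I (current) has dimensions [I].

Left side: [I^-1 L^2 M T^-3]
Right side: [I^-1 L^2 M T^-3]

Both sides have the same dimensions, so the equation is dimensionally consistent.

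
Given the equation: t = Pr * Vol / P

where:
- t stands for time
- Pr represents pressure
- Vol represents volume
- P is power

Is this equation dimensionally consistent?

Yes

t (time) has dimensions [T].
Pr (pressure) has dimensions [L^-1 M T^-2].
Vol (volume) has dimensions [L^3].
P (power) has dimensions [L^2 M T^-3].

Left side: [T]
Right side: [T]

Both sides have the same dimensions, so the equation is dimensionally consistent.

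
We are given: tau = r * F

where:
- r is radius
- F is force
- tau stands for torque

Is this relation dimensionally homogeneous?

Yes

r (radius) has dimensions [L].
F (force) has dimensions [L M T^-2].
tau (torque) has dimensions [L^2 M T^-2].

Left side: [L^2 M T^-2]
Right side: [L^2 M T^-2]

Both sides have the same dimensions, so the equation is dimensionally consistent.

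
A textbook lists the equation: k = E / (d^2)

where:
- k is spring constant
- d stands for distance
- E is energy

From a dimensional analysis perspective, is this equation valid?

Yes

k (spring constant) has dimensions [M T^-2].
d (distance) has dimensions [L].
E (energy) has dimensions [L^2 M T^-2].

Left side: [M T^-2]
Right side: [M T^-2]

Both sides have the same dimensions, so the equation is dimensionally consistent.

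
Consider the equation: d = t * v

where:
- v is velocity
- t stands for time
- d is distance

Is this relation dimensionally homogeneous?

Yes

v (velocity) has dimensions [L T^-1].
t (time) has dimensions [T].
d (distance) has dimensions [L].

Left side: [L]
Right side: [L]

Both sides have the same dimensions, so the equation is dimensionally consistent.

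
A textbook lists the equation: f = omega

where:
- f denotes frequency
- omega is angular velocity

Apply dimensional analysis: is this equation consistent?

Yes

f (frequency) has dimensions [T^-1].
omega (angular velocity) has dimensions [T^-1].

Left side: [T^-1]
Right side: [T^-1]

Both sides have the same dimensions, so the equation is dimensionally consistent.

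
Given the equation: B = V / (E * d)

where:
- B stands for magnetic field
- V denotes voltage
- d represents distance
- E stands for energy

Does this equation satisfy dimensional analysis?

No

B (magnetic field) has dimensions [I^-1 M T^-2].
V (voltage) has dimensions [I^-1 L^2 M T^-3].
d (distance) has dimensions [L].
E (energy) has dimensions [L^2 M T^-2].

Left side: [I^-1 M T^-2]
Right side: [I^-1 L^-1 T^-1]

The two sides have different dimensions, so the equation is NOT dimensionally consistent.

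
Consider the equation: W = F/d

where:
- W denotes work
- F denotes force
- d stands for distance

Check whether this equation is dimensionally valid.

No

W (work) has dimensions [L^2 M T^-2].
F (force) has dimensions [L M T^-2].
d (distance) has dimensions [L].

Left side: [L^2 M T^-2]
Right side: [M T^-2]

The two sides have different dimensions, so the equation is NOT dimensionally consistent.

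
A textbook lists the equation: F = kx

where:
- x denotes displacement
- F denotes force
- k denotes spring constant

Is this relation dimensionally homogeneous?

Yes

x (displacement) has dimensions [L].
F (force) has dimensions [L M T^-2].
k (spring constant) has dimensions [M T^-2].

Left side: [L M T^-2]
Right side: [L M T^-2]

Both sides have the same dimensions, so the equation is dimensionally consistent.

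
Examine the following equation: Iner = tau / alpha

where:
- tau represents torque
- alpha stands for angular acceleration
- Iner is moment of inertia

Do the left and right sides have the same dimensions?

Yes

tau (torque) has dimensions [L^2 M T^-2].
alpha (angular acceleration) has dimensions [T^-2].
Iner (moment of inertia) has dimensions [L^2 M].

Left side: [L^2 M]
Right side: [L^2 M]

Both sides have the same dimensions, so the equation is dimensionally consistent.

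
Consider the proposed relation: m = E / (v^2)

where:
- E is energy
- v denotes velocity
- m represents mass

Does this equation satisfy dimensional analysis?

Yes

E (energy) has dimensions [L^2 M T^-2].
v (velocity) has dimensions [L T^-1].
m (mass) has dimensions [M].

Left side: [M]
Right side: [M]

Both sides have the same dimensions, so the equation is dimensionally consistent.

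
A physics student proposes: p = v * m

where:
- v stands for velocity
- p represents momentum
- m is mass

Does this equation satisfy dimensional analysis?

Yes

v (velocity) has dimensions [L T^-1].
p (momentum) has dimensions [L M T^-1].
m (mass) has dimensions [M].

Left side: [L M T^-1]
Right side: [L M T^-1]

Both sides have the same dimensions, so the equation is dimensionally consistent.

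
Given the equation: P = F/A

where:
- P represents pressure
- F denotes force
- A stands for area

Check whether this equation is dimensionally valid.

Yes

P (pressure) has dimensions [L^-1 M T^-2].
F (force) has dimensions [L M T^-2].
A (area) has dimensions [L^2].

Left side: [L^-1 M T^-2]
Right side: [L^-1 M T^-2]

Both sides have the same dimensions, so the equation is dimensionally consistent.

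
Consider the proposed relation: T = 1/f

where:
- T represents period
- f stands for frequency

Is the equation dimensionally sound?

Yes

T (period) has dimensions [T].
f (frequency) has dimensions [T^-1].

Left side: [T]
Right side: [T]

Both sides have the same dimensions, so the equation is dimensionally consistent.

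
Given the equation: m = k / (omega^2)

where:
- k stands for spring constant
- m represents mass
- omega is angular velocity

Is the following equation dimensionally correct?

Yes

k (spring constant) has dimensions [M T^-2].
m (mass) has dimensions [M].
omega (angular velocity) has dimensions [T^-1].

Left side: [M]
Right side: [M]

Both sides have the same dimensions, so the equation is dimensionally consistent.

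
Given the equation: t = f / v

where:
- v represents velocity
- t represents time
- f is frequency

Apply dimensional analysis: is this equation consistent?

No

v (velocity) has dimensions [L T^-1].
t (time) has dimensions [T].
f (frequency) has dimensions [T^-1].

Left side: [T]
Right side: [L^-1]

The two sides have different dimensions, so the equation is NOT dimensionally consistent.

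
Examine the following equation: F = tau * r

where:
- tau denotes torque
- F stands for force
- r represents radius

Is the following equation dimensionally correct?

No

tau (torque) has dimensions [L^2 M T^-2].
F (force) has dimensions [L M T^-2].
r (radius) has dimensions [L].

Left side: [L M T^-2]
Right side: [L^3 M T^-2]

The two sides have different dimensions, so the equation is NOT dimensionally consistent.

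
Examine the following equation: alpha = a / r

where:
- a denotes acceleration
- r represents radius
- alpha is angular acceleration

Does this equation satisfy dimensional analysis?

Yes

a (acceleration) has dimensions [L T^-2].
r (radius) has dimensions [L].
alpha (angular acceleration) has dimensions [T^-2].

Left side: [T^-2]
Right side: [T^-2]

Both sides have the same dimensions, so the equation is dimensionally consistent.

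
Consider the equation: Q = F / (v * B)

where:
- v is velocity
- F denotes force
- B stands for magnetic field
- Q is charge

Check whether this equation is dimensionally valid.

Yes

v (velocity) has dimensions [L T^-1].
F (force) has dimensions [L M T^-2].
B (magnetic field) has dimensions [I^-1 M T^-2].
Q (charge) has dimensions [I T].

Left side: [I T]
Right side: [I T]

Both sides have the same dimensions, so the equation is dimensionally consistent.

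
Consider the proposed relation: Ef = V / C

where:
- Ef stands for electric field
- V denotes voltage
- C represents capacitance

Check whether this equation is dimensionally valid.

No

Ef (electric field) has dimensions [I^-1 L M T^-3].
V (voltage) has dimensions [I^-1 L^2 M T^-3].
C (capacitance) has dimensions [I^2 L^-2 M^-1 T^4].

Left side: [I^-1 L M T^-3]
Right side: [I^-3 L^4 M^2 T^-7]

The two sides have different dimensions, so the equation is NOT dimensionally consistent.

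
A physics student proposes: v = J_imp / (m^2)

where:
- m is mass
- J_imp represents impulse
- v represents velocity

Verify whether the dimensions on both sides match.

No

m (mass) has dimensions [M].
J_imp (impulse) has dimensions [L M T^-1].
v (velocity) has dimensions [L T^-1].

Left side: [L T^-1]
Right side: [L M^-1 T^-1]

The two sides have different dimensions, so the equation is NOT dimensionally consistent.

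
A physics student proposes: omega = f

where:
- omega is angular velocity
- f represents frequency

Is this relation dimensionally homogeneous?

Yes

omega (angular velocity) has dimensions [T^-1].
f (frequency) has dimensions [T^-1].

Left side: [T^-1]
Right side: [T^-1]

Both sides have the same dimensions, so the equation is dimensionally consistent.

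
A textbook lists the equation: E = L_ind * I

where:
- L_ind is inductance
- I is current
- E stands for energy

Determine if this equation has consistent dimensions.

No

L_ind (inductance) has dimensions [I^-2 L^2 M T^-2].
I (current) has dimensions [I].
E (energy) has dimensions [L^2 M T^-2].

Left side: [L^2 M T^-2]
Right side: [I^-1 L^2 M T^-2]

The two sides have different dimensions, so the equation is NOT dimensionally consistent.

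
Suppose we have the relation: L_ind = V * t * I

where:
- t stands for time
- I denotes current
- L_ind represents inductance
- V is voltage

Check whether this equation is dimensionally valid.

No

t (time) has dimensions [T].
I (current) has dimensions [I].
L_ind (inductance) has dimensions [I^-2 L^2 M T^-2].
V (voltage) has dimensions [I^-1 L^2 M T^-3].

Left side: [I^-2 L^2 M T^-2]
Right side: [L^2 M T^-2]

The two sides have different dimensions, so the equation is NOT dimensionally consistent.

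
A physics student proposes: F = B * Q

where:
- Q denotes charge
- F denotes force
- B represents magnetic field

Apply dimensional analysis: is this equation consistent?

No

Q (charge) has dimensions [I T].
F (force) has dimensions [L M T^-2].
B (magnetic field) has dimensions [I^-1 M T^-2].

Left side: [L M T^-2]
Right side: [M T^-1]

The two sides have different dimensions, so the equation is NOT dimensionally consistent.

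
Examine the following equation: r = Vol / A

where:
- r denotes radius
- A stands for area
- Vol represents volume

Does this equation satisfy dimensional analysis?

Yes

r (radius) has dimensions [L].
A (area) has dimensions [L^2].
Vol (volume) has dimensions [L^3].

Left side: [L]
Right side: [L]

Both sides have the same dimensions, so the equation is dimensionally consistent.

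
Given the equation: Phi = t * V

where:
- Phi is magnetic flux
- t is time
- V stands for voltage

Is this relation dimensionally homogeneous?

Yes

Phi (magnetic flux) has dimensions [I^-1 L^2 M T^-2].
t (time) has dimensions [T].
V (voltage) has dimensions [I^-1 L^2 M T^-3].

Left side: [I^-1 L^2 M T^-2]
Right side: [I^-1 L^2 M T^-2]

Both sides have the same dimensions, so the equation is dimensionally consistent.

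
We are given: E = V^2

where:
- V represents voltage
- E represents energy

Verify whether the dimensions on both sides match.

No

V (voltage) has dimensions [I^-1 L^2 M T^-3].
E (energy) has dimensions [L^2 M T^-2].

Left side: [L^2 M T^-2]
Right side: [I^-2 L^4 M^2 T^-6]

The two sides have different dimensions, so the equation is NOT dimensionally consistent.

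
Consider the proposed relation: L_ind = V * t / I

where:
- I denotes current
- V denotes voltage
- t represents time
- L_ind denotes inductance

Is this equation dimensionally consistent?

Yes

I (current) has dimensions [I].
V (voltage) has dimensions [I^-1 L^2 M T^-3].
t (time) has dimensions [T].
L_ind (inductance) has dimensions [I^-2 L^2 M T^-2].

Left side: [I^-2 L^2 M T^-2]
Right side: [I^-2 L^2 M T^-2]

Both sides have the same dimensions, so the equation is dimensionally consistent.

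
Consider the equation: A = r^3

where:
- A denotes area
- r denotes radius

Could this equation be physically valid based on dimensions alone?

No

A (area) has dimensions [L^2].
r (radius) has dimensions [L].

Left side: [L^2]
Right side: [L^3]

The two sides have different dimensions, so the equation is NOT dimensionally consistent.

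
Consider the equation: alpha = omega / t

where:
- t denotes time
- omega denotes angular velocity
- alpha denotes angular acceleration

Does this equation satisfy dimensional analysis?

Yes

t (time) has dimensions [T].
omega (angular velocity) has dimensions [T^-1].
alpha (angular acceleration) has dimensions [T^-2].

Left side: [T^-2]
Right side: [T^-2]

Both sides have the same dimensions, so the equation is dimensionally consistent.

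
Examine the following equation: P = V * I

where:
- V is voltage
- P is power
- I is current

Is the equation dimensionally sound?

Yes

V (voltage) has dimensions [I^-1 L^2 M T^-3].
P (power) has dimensions [L^2 M T^-3].
I (current) has dimensions [I].

Left side: [L^2 M T^-3]
Right side: [L^2 M T^-3]

Both sides have the same dimensions, so the equation is dimensionally consistent.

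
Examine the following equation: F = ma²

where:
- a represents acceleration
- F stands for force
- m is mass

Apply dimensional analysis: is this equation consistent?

No

a (acceleration) has dimensions [L T^-2].
F (force) has dimensions [L M T^-2].
m (mass) has dimensions [M].

Left side: [L M T^-2]
Right side: [L^2 M T^-4]

The two sides have different dimensions, so the equation is NOT dimensionally consistent.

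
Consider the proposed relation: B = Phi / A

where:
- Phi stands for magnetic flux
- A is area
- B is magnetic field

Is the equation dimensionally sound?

Yes

Phi (magnetic flux) has dimensions [I^-1 L^2 M T^-2].
A (area) has dimensions [L^2].
B (magnetic field) has dimensions [I^-1 M T^-2].

Left side: [I^-1 M T^-2]
Right side: [I^-1 M T^-2]

Both sides have the same dimensions, so the equation is dimensionally consistent.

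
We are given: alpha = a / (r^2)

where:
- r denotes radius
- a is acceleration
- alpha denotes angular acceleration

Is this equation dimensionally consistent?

No

r (radius) has dimensions [L].
a (acceleration) has dimensions [L T^-2].
alpha (angular acceleration) has dimensions [T^-2].

Left side: [T^-2]
Right side: [L^-1 T^-2]

The two sides have different dimensions, so the equation is NOT dimensionally consistent.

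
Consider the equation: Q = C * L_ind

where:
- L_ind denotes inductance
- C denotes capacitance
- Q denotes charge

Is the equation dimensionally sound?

No

L_ind (inductance) has dimensions [I^-2 L^2 M T^-2].
C (capacitance) has dimensions [I^2 L^-2 M^-1 T^4].
Q (charge) has dimensions [I T].

Left side: [I T]
Right side: [T^2]

The two sides have different dimensions, so the equation is NOT dimensionally consistent.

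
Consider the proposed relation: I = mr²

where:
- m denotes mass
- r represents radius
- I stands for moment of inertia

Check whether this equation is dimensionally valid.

Yes

m (mass) has dimensions [M].
r (radius) has dimensions [L].
I (moment of inertia) has dimensions [L^2 M].

Left side: [L^2 M]
Right side: [L^2 M]

Both sides have the same dimensions, so the equation is dimensionally consistent.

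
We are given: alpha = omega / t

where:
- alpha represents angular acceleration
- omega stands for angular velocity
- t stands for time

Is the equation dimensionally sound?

Yes

alpha (angular acceleration) has dimensions [T^-2].
omega (angular velocity) has dimensions [T^-1].
t (time) has dimensions [T].

Left side: [T^-2]
Right side: [T^-2]

Both sides have the same dimensions, so the equation is dimensionally consistent.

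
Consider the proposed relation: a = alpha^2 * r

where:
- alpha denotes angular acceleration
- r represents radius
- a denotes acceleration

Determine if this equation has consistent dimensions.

No

alpha (angular acceleration) has dimensions [T^-2].
r (radius) has dimensions [L].
a (acceleration) has dimensions [L T^-2].

Left side: [L T^-2]
Right side: [L T^-4]

The two sides have different dimensions, so the equation is NOT dimensionally consistent.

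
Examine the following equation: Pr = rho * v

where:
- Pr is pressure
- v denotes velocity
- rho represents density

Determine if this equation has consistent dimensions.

No

Pr (pressure) has dimensions [L^-1 M T^-2].
v (velocity) has dimensions [L T^-1].
rho (density) has dimensions [L^-3 M].

Left side: [L^-1 M T^-2]
Right side: [L^-2 M T^-1]

The two sides have different dimensions, so the equation is NOT dimensionally consistent.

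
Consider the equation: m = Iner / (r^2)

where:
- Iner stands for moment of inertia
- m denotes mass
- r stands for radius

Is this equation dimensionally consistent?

Yes

Iner (moment of inertia) has dimensions [L^2 M].
m (mass) has dimensions [M].
r (radius) has dimensions [L].

Left side: [M]
Right side: [M]

Both sides have the same dimensions, so the equation is dimensionally consistent.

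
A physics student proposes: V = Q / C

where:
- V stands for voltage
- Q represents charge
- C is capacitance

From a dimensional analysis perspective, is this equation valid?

Yes

V (voltage) has dimensions [I^-1 L^2 M T^-3].
Q (charge) has dimensions [I T].
C (capacitance) has dimensions [I^2 L^-2 M^-1 T^4].

Left side: [I^-1 L^2 M T^-3]
Right side: [I^-1 L^2 M T^-3]

Both sides have the same dimensions, so the equation is dimensionally consistent.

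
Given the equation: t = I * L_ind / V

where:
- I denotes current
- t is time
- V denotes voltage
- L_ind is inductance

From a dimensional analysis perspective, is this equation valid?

Yes

I (current) has dimensions [I].
t (time) has dimensions [T].
V (voltage) has dimensions [I^-1 L^2 M T^-3].
L_ind (inductance) has dimensions [I^-2 L^2 M T^-2].

Left side: [T]
Right side: [T]

Both sides have the same dimensions, so the equation is dimensionally consistent.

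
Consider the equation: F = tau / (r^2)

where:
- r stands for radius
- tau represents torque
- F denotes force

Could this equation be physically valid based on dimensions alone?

No

r (radius) has dimensions [L].
tau (torque) has dimensions [L^2 M T^-2].
F (force) has dimensions [L M T^-2].

Left side: [L M T^-2]
Right side: [M T^-2]

The two sides have different dimensions, so the equation is NOT dimensionally consistent.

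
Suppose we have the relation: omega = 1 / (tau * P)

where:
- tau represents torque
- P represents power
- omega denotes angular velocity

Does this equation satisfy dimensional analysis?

No

tau (torque) has dimensions [L^2 M T^-2].
P (power) has dimensions [L^2 M T^-3].
omega (angular velocity) has dimensions [T^-1].

Left side: [T^-1]
Right side: [L^-4 M^-2 T^5]

The two sides have different dimensions, so the equation is NOT dimensionally consistent.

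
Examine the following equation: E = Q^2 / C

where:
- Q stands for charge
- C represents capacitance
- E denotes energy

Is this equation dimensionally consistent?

Yes

Q (charge) has dimensions [I T].
C (capacitance) has dimensions [I^2 L^-2 M^-1 T^4].
E (energy) has dimensions [L^2 M T^-2].

Left side: [L^2 M T^-2]
Right side: [L^2 M T^-2]

Both sides have the same dimensions, so the equation is dimensionally consistent.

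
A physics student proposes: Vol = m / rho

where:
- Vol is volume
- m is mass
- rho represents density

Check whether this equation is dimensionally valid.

Yes

Vol (volume) has dimensions [L^3].
m (mass) has dimensions [M].
rho (density) has dimensions [L^-3 M].

Left side: [L^3]
Right side: [L^3]

Both sides have the same dimensions, so the equation is dimensionally consistent.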